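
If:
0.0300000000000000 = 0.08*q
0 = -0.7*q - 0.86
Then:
No Solution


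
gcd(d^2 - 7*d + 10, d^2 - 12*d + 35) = d - 5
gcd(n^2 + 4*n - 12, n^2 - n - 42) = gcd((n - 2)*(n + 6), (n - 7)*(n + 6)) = n + 6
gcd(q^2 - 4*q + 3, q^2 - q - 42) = 1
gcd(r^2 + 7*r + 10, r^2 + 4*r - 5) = r + 5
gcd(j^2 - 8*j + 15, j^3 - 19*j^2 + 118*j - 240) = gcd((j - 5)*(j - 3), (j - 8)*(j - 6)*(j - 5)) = j - 5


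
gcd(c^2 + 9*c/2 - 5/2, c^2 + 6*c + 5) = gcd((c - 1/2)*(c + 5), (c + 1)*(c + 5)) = c + 5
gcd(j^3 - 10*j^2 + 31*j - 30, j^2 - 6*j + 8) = j - 2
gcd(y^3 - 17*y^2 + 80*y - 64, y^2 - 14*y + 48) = y - 8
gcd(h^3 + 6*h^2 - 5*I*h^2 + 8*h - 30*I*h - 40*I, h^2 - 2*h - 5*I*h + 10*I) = h - 5*I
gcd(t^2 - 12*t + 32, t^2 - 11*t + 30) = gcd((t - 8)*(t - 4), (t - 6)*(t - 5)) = 1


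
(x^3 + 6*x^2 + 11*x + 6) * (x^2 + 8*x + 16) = x^5 + 14*x^4 + 75*x^3 + 190*x^2 + 224*x + 96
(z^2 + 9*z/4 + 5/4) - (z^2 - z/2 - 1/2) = 11*z/4 + 7/4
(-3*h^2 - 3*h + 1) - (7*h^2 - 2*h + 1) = -10*h^2 - h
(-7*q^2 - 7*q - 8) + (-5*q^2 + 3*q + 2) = -12*q^2 - 4*q - 6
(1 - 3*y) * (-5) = 15*y - 5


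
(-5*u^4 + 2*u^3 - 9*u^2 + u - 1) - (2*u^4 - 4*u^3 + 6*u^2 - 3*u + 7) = -7*u^4 + 6*u^3 - 15*u^2 + 4*u - 8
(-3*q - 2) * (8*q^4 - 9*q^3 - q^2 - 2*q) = -24*q^5 + 11*q^4 + 21*q^3 + 8*q^2 + 4*q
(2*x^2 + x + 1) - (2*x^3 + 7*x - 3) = -2*x^3 + 2*x^2 - 6*x + 4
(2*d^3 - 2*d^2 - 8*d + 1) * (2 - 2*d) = -4*d^4 + 8*d^3 + 12*d^2 - 18*d + 2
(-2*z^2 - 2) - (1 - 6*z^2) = 4*z^2 - 3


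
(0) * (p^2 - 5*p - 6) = 0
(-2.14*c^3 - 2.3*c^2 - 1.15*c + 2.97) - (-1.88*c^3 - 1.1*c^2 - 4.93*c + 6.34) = -0.26*c^3 - 1.2*c^2 + 3.78*c - 3.37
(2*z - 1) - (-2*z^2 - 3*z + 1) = 2*z^2 + 5*z - 2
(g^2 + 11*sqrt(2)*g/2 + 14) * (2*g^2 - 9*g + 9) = 2*g^4 - 9*g^3 + 11*sqrt(2)*g^3 - 99*sqrt(2)*g^2/2 + 37*g^2 - 126*g + 99*sqrt(2)*g/2 + 126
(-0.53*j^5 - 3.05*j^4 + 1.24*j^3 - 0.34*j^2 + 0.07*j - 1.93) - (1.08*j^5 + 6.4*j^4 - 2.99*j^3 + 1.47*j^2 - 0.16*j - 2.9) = -1.61*j^5 - 9.45*j^4 + 4.23*j^3 - 1.81*j^2 + 0.23*j + 0.97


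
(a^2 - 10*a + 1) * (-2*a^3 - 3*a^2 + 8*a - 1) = -2*a^5 + 17*a^4 + 36*a^3 - 84*a^2 + 18*a - 1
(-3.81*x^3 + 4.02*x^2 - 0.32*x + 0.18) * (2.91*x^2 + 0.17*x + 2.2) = -11.0871*x^5 + 11.0505*x^4 - 8.6298*x^3 + 9.3134*x^2 - 0.6734*x + 0.396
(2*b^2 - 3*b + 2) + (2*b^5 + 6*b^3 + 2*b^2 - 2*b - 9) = 2*b^5 + 6*b^3 + 4*b^2 - 5*b - 7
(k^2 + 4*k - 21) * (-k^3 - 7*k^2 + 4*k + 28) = -k^5 - 11*k^4 - 3*k^3 + 191*k^2 + 28*k - 588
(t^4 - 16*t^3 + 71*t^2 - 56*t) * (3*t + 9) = 3*t^5 - 39*t^4 + 69*t^3 + 471*t^2 - 504*t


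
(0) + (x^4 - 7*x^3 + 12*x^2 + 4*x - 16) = x^4 - 7*x^3 + 12*x^2 + 4*x - 16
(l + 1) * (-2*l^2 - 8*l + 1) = -2*l^3 - 10*l^2 - 7*l + 1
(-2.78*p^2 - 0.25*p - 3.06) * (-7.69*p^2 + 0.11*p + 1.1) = 21.3782*p^4 + 1.6167*p^3 + 20.4459*p^2 - 0.6116*p - 3.366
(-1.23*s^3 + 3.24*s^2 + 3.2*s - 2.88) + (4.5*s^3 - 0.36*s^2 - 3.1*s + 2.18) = 3.27*s^3 + 2.88*s^2 + 0.1*s - 0.7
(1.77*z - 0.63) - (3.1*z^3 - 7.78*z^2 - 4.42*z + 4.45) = -3.1*z^3 + 7.78*z^2 + 6.19*z - 5.08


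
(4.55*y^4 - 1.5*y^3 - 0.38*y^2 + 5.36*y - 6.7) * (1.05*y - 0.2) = 4.7775*y^5 - 2.485*y^4 - 0.099*y^3 + 5.704*y^2 - 8.107*y + 1.34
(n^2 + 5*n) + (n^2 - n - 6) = 2*n^2 + 4*n - 6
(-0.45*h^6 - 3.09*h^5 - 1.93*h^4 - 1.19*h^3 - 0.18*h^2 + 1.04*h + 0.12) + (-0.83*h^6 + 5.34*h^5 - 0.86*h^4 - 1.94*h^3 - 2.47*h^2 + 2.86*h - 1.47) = -1.28*h^6 + 2.25*h^5 - 2.79*h^4 - 3.13*h^3 - 2.65*h^2 + 3.9*h - 1.35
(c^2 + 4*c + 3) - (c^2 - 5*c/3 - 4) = 17*c/3 + 7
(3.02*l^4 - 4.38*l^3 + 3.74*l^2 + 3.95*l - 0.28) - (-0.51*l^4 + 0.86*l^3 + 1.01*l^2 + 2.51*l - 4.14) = 3.53*l^4 - 5.24*l^3 + 2.73*l^2 + 1.44*l + 3.86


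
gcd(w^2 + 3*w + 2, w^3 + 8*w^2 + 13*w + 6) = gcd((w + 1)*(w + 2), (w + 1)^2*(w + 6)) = w + 1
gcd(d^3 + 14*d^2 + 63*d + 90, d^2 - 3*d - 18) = d + 3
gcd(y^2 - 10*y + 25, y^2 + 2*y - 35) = y - 5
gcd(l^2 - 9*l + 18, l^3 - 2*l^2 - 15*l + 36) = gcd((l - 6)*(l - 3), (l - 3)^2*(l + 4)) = l - 3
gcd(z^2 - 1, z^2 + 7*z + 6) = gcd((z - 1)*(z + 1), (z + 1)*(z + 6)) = z + 1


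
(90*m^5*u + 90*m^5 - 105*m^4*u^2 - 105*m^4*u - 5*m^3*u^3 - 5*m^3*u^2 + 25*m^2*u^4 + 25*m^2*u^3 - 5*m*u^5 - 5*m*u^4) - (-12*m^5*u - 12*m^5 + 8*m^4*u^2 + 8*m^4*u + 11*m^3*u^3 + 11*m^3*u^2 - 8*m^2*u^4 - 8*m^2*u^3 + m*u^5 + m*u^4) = 102*m^5*u + 102*m^5 - 113*m^4*u^2 - 113*m^4*u - 16*m^3*u^3 - 16*m^3*u^2 + 33*m^2*u^4 + 33*m^2*u^3 - 6*m*u^5 - 6*m*u^4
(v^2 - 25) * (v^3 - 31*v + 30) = v^5 - 56*v^3 + 30*v^2 + 775*v - 750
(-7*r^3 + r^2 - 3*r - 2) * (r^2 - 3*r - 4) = -7*r^5 + 22*r^4 + 22*r^3 + 3*r^2 + 18*r + 8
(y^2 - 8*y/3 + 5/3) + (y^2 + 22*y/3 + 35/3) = 2*y^2 + 14*y/3 + 40/3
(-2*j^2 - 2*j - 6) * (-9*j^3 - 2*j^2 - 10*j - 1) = 18*j^5 + 22*j^4 + 78*j^3 + 34*j^2 + 62*j + 6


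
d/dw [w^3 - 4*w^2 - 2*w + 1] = 3*w^2 - 8*w - 2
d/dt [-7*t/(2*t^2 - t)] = 14/(2*t - 1)^2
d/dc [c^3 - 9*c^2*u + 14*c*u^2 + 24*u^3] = 3*c^2 - 18*c*u + 14*u^2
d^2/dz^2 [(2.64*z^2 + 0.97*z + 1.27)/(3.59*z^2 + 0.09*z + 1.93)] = (23.296946*z^3 - 11.543286*z^2 - 37.863012*z + 1.75217)/(46.268279*z^6 + 3.479787*z^5 + 74.709336*z^4 + 3.742227*z^3 + 40.164072*z^2 + 1.005723*z + 7.189057)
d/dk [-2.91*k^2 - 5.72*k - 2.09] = -5.82*k - 5.72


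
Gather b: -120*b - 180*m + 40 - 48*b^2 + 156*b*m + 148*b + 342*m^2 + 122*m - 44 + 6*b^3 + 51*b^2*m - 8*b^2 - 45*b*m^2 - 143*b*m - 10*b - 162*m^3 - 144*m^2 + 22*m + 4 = 6*b^3 + b^2*(51*m - 56) + b*(-45*m^2 + 13*m + 18) - 162*m^3 + 198*m^2 - 36*m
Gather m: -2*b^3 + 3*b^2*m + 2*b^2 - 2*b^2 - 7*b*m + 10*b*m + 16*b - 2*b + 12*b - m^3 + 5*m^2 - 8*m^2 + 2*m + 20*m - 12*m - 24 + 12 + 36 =-2*b^3 + 26*b - m^3 - 3*m^2 + m*(3*b^2 + 3*b + 10) + 24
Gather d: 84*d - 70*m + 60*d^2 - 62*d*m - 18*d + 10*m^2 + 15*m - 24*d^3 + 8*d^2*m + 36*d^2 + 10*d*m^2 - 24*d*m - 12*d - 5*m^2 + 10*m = -24*d^3 + d^2*(8*m + 96) + d*(10*m^2 - 86*m + 54) + 5*m^2 - 45*m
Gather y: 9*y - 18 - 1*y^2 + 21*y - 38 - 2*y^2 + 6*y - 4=-3*y^2 + 36*y - 60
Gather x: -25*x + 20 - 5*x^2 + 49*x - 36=-5*x^2 + 24*x - 16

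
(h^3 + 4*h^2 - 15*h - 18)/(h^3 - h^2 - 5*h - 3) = (h + 6)/(h + 1)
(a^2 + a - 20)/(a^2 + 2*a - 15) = (a - 4)/(a - 3)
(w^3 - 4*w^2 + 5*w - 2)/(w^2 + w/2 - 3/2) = 2*(w^2 - 3*w + 2)/(2*w + 3)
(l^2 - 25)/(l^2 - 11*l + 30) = (l + 5)/(l - 6)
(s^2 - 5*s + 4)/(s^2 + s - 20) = (s - 1)/(s + 5)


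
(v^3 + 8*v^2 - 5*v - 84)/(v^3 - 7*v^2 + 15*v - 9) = (v^2 + 11*v + 28)/(v^2 - 4*v + 3)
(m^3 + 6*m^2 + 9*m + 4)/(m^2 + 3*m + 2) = (m^2 + 5*m + 4)/(m + 2)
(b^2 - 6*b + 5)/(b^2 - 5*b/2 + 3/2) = 2*(b - 5)/(2*b - 3)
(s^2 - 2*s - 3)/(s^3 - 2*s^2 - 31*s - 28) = (s - 3)/(s^2 - 3*s - 28)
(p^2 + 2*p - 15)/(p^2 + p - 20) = (p - 3)/(p - 4)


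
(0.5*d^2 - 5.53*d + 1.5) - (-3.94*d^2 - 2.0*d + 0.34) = 4.44*d^2 - 3.53*d + 1.16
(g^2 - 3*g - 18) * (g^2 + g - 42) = g^4 - 2*g^3 - 63*g^2 + 108*g + 756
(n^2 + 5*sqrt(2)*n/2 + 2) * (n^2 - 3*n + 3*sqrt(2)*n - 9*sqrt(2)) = n^4 - 3*n^3 + 11*sqrt(2)*n^3/2 - 33*sqrt(2)*n^2/2 + 17*n^2 - 51*n + 6*sqrt(2)*n - 18*sqrt(2)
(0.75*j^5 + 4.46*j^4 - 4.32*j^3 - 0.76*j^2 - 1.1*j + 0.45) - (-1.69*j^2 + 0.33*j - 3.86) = 0.75*j^5 + 4.46*j^4 - 4.32*j^3 + 0.93*j^2 - 1.43*j + 4.31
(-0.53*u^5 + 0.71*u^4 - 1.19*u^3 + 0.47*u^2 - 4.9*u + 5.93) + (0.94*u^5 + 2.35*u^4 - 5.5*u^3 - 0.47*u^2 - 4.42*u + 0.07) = 0.41*u^5 + 3.06*u^4 - 6.69*u^3 - 9.32*u + 6.0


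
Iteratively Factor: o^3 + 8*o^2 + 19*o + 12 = (o + 1)*(o^2 + 7*o + 12) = (o + 1)*(o + 4)*(o + 3)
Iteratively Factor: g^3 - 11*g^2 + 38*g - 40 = (g - 5)*(g^2 - 6*g + 8) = (g - 5)*(g - 4)*(g - 2)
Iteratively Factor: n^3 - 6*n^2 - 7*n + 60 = (n - 5)*(n^2 - n - 12) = (n - 5)*(n - 4)*(n + 3)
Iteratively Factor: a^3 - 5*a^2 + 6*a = (a)*(a^2 - 5*a + 6) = a*(a - 3)*(a - 2)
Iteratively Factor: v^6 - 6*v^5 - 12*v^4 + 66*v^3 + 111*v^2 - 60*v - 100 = (v + 2)*(v^5 - 8*v^4 + 4*v^3 + 58*v^2 - 5*v - 50) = (v - 1)*(v + 2)*(v^4 - 7*v^3 - 3*v^2 + 55*v + 50) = (v - 5)*(v - 1)*(v + 2)*(v^3 - 2*v^2 - 13*v - 10) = (v - 5)^2*(v - 1)*(v + 2)*(v^2 + 3*v + 2) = (v - 5)^2*(v - 1)*(v + 1)*(v + 2)*(v + 2)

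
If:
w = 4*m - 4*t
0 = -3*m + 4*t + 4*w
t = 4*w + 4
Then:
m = 48/29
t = 52/29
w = -16/29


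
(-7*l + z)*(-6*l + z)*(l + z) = 42*l^3 + 29*l^2*z - 12*l*z^2 + z^3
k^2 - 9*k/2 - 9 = (k - 6)*(k + 3/2)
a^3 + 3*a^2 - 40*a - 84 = (a - 6)*(a + 2)*(a + 7)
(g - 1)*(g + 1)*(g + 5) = g^3 + 5*g^2 - g - 5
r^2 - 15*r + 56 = (r - 8)*(r - 7)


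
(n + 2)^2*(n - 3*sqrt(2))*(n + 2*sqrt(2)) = n^4 - sqrt(2)*n^3 + 4*n^3 - 8*n^2 - 4*sqrt(2)*n^2 - 48*n - 4*sqrt(2)*n - 48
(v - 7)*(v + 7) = v^2 - 49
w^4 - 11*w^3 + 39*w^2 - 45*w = w*(w - 5)*(w - 3)^2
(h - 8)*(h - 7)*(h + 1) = h^3 - 14*h^2 + 41*h + 56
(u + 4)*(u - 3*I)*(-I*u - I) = -I*u^3 - 3*u^2 - 5*I*u^2 - 15*u - 4*I*u - 12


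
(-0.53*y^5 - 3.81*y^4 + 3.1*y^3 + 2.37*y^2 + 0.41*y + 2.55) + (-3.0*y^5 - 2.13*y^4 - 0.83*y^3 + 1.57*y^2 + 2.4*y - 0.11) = -3.53*y^5 - 5.94*y^4 + 2.27*y^3 + 3.94*y^2 + 2.81*y + 2.44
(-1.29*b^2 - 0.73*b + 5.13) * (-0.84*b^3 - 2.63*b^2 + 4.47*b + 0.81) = 1.0836*b^5 + 4.0059*b^4 - 8.1556*b^3 - 17.7999*b^2 + 22.3398*b + 4.1553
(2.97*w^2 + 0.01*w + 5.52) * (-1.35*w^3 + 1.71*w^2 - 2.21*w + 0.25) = -4.0095*w^5 + 5.0652*w^4 - 13.9986*w^3 + 10.1596*w^2 - 12.1967*w + 1.38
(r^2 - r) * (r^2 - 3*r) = r^4 - 4*r^3 + 3*r^2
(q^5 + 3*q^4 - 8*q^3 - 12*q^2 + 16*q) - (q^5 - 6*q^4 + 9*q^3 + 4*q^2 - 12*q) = 9*q^4 - 17*q^3 - 16*q^2 + 28*q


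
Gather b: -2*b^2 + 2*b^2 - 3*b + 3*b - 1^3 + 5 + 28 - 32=0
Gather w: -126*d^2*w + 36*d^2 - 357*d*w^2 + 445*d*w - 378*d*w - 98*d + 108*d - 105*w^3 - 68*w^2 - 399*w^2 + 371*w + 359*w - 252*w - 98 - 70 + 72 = 36*d^2 + 10*d - 105*w^3 + w^2*(-357*d - 467) + w*(-126*d^2 + 67*d + 478) - 96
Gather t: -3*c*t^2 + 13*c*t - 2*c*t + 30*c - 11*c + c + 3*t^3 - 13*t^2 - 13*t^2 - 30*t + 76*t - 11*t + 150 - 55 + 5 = 20*c + 3*t^3 + t^2*(-3*c - 26) + t*(11*c + 35) + 100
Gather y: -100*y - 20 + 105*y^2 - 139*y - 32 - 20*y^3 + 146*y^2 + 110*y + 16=-20*y^3 + 251*y^2 - 129*y - 36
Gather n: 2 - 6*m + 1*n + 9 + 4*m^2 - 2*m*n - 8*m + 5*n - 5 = 4*m^2 - 14*m + n*(6 - 2*m) + 6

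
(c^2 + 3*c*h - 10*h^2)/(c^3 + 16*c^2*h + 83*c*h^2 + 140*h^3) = (c - 2*h)/(c^2 + 11*c*h + 28*h^2)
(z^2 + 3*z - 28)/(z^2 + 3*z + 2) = (z^2 + 3*z - 28)/(z^2 + 3*z + 2)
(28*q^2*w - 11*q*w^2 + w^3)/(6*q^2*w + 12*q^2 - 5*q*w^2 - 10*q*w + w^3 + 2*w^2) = w*(28*q^2 - 11*q*w + w^2)/(6*q^2*w + 12*q^2 - 5*q*w^2 - 10*q*w + w^3 + 2*w^2)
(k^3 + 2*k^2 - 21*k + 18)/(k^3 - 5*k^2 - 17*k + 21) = (k^2 + 3*k - 18)/(k^2 - 4*k - 21)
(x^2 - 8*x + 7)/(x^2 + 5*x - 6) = (x - 7)/(x + 6)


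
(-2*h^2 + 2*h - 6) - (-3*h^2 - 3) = h^2 + 2*h - 3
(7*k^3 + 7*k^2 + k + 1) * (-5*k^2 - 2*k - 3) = -35*k^5 - 49*k^4 - 40*k^3 - 28*k^2 - 5*k - 3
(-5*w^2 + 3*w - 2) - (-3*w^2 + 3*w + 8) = -2*w^2 - 10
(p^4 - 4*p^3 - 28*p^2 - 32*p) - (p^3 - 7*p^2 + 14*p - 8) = p^4 - 5*p^3 - 21*p^2 - 46*p + 8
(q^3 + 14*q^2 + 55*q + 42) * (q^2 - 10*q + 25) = q^5 + 4*q^4 - 60*q^3 - 158*q^2 + 955*q + 1050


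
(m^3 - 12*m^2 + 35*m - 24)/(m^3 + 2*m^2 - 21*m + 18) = (m - 8)/(m + 6)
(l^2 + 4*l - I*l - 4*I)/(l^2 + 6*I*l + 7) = (l + 4)/(l + 7*I)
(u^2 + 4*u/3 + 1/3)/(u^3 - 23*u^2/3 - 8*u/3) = (u + 1)/(u*(u - 8))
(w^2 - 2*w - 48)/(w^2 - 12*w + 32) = (w + 6)/(w - 4)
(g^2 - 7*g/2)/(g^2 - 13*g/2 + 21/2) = g/(g - 3)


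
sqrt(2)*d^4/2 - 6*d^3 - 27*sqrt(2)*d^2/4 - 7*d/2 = d*(d - 7*sqrt(2))*(d + sqrt(2)/2)*(sqrt(2)*d/2 + 1/2)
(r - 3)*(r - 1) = r^2 - 4*r + 3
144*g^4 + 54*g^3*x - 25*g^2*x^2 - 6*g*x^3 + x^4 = (-8*g + x)*(-3*g + x)*(2*g + x)*(3*g + x)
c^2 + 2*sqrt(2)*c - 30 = (c - 3*sqrt(2))*(c + 5*sqrt(2))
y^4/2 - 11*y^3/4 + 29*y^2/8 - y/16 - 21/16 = (y/2 + 1/4)*(y - 7/2)*(y - 3/2)*(y - 1)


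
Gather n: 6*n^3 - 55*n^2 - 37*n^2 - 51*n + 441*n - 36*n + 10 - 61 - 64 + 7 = 6*n^3 - 92*n^2 + 354*n - 108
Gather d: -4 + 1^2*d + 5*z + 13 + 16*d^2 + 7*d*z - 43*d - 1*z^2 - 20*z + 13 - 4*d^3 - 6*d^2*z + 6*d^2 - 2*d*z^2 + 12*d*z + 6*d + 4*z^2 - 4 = -4*d^3 + d^2*(22 - 6*z) + d*(-2*z^2 + 19*z - 36) + 3*z^2 - 15*z + 18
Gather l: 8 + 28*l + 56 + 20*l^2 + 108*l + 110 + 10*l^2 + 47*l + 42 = 30*l^2 + 183*l + 216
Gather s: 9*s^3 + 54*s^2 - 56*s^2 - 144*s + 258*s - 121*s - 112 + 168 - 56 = 9*s^3 - 2*s^2 - 7*s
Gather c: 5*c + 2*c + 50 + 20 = 7*c + 70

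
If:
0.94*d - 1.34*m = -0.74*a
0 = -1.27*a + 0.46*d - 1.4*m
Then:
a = -0.456003128666406*m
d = 1.78451310129057*m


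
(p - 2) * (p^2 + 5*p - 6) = p^3 + 3*p^2 - 16*p + 12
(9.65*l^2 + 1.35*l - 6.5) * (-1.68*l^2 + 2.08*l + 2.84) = -16.212*l^4 + 17.804*l^3 + 41.134*l^2 - 9.686*l - 18.46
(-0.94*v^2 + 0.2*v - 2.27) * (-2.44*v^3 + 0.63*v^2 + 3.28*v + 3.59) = 2.2936*v^5 - 1.0802*v^4 + 2.5816*v^3 - 4.1487*v^2 - 6.7276*v - 8.1493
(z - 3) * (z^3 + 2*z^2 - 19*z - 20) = z^4 - z^3 - 25*z^2 + 37*z + 60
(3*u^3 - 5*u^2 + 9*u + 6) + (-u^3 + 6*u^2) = 2*u^3 + u^2 + 9*u + 6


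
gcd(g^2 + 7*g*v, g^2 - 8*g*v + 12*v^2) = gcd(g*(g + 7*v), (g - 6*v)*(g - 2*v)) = 1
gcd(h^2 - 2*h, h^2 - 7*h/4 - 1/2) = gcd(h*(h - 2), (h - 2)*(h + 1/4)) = h - 2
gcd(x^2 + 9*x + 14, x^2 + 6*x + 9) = 1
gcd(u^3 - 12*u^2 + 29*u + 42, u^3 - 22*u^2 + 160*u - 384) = u - 6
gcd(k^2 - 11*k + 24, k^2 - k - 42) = 1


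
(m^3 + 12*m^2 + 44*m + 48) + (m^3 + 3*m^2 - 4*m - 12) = 2*m^3 + 15*m^2 + 40*m + 36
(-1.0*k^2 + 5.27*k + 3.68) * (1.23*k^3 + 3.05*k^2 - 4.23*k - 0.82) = -1.23*k^5 + 3.4321*k^4 + 24.8299*k^3 - 10.2481*k^2 - 19.8878*k - 3.0176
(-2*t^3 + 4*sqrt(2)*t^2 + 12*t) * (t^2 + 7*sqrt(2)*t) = -2*t^5 - 10*sqrt(2)*t^4 + 68*t^3 + 84*sqrt(2)*t^2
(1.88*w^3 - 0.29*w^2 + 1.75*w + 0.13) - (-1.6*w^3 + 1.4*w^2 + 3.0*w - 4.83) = 3.48*w^3 - 1.69*w^2 - 1.25*w + 4.96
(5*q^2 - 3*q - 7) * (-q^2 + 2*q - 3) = -5*q^4 + 13*q^3 - 14*q^2 - 5*q + 21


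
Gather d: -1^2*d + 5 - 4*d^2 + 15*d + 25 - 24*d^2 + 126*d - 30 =-28*d^2 + 140*d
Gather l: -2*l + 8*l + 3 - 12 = 6*l - 9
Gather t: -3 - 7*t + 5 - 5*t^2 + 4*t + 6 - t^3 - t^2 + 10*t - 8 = -t^3 - 6*t^2 + 7*t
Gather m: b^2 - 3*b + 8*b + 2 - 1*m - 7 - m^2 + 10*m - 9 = b^2 + 5*b - m^2 + 9*m - 14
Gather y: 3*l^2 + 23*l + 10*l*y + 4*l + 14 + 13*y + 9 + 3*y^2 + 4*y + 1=3*l^2 + 27*l + 3*y^2 + y*(10*l + 17) + 24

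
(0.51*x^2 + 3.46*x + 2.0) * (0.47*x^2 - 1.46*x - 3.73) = 0.2397*x^4 + 0.8816*x^3 - 6.0139*x^2 - 15.8258*x - 7.46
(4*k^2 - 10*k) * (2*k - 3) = 8*k^3 - 32*k^2 + 30*k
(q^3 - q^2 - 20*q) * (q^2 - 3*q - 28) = q^5 - 4*q^4 - 45*q^3 + 88*q^2 + 560*q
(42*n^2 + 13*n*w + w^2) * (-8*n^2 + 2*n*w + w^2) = -336*n^4 - 20*n^3*w + 60*n^2*w^2 + 15*n*w^3 + w^4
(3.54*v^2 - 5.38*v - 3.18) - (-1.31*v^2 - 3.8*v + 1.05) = 4.85*v^2 - 1.58*v - 4.23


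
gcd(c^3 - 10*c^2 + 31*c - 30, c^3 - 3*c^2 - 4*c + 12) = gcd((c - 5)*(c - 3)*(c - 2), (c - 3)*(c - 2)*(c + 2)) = c^2 - 5*c + 6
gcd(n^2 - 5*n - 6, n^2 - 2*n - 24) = n - 6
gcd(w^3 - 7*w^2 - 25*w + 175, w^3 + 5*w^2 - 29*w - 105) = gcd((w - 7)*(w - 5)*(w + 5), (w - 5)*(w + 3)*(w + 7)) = w - 5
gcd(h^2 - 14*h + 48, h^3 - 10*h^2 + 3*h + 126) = h - 6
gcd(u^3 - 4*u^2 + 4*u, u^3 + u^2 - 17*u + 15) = 1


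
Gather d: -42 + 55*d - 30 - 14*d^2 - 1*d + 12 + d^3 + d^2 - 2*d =d^3 - 13*d^2 + 52*d - 60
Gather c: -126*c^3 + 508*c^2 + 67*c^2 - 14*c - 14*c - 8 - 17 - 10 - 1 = -126*c^3 + 575*c^2 - 28*c - 36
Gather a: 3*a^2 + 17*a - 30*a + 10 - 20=3*a^2 - 13*a - 10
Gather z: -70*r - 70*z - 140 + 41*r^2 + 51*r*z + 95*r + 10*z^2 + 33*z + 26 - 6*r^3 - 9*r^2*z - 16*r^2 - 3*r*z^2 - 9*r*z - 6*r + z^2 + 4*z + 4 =-6*r^3 + 25*r^2 + 19*r + z^2*(11 - 3*r) + z*(-9*r^2 + 42*r - 33) - 110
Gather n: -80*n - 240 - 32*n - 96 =-112*n - 336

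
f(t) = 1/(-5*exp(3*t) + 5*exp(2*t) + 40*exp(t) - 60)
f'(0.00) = -0.09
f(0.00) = -0.05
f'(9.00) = 0.00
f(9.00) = 0.00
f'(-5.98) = -0.00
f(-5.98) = -0.02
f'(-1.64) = -0.00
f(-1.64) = -0.02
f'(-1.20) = -0.01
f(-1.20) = -0.02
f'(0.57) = -11.63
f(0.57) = -0.78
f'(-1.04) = -0.01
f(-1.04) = -0.02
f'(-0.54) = -0.02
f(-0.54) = -0.03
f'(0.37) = -0.72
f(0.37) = -0.15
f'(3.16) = 0.00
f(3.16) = -0.00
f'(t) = (15*exp(3*t) - 10*exp(2*t) - 40*exp(t))/(-5*exp(3*t) + 5*exp(2*t) + 40*exp(t) - 60)^2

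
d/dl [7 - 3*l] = -3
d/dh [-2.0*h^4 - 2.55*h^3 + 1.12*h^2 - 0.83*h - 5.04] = -8.0*h^3 - 7.65*h^2 + 2.24*h - 0.83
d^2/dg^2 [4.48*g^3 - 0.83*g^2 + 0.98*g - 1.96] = 26.88*g - 1.66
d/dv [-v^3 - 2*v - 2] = -3*v^2 - 2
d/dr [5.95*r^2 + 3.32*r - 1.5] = 11.9*r + 3.32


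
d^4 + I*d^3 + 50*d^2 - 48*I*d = d*(d - 6*I)*(d - I)*(d + 8*I)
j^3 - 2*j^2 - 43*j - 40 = (j - 8)*(j + 1)*(j + 5)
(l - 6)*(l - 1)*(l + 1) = l^3 - 6*l^2 - l + 6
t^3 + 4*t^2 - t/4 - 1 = (t - 1/2)*(t + 1/2)*(t + 4)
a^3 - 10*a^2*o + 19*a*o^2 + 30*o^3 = (a - 6*o)*(a - 5*o)*(a + o)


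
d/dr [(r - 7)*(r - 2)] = 2*r - 9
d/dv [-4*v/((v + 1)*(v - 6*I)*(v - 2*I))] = (8*v^3 + v^2*(4 - 32*I) + 48)/(v^6 + v^5*(2 - 16*I) + v^4*(-87 - 32*I) + v^3*(-176 + 176*I) + v^2*(56 + 384*I) + v*(288 + 192*I) + 144)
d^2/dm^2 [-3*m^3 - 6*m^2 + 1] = -18*m - 12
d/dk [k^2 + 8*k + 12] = 2*k + 8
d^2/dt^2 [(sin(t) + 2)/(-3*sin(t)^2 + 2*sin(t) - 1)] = (9*sin(t)^5 + 78*sin(t)^4 - 72*sin(t)^3 - 122*sin(t)^2 + 95*sin(t) - 8)/(3*sin(t)^2 - 2*sin(t) + 1)^3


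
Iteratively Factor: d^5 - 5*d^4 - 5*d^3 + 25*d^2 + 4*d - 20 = (d - 5)*(d^4 - 5*d^2 + 4) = (d - 5)*(d - 1)*(d^3 + d^2 - 4*d - 4) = (d - 5)*(d - 2)*(d - 1)*(d^2 + 3*d + 2) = (d - 5)*(d - 2)*(d - 1)*(d + 1)*(d + 2)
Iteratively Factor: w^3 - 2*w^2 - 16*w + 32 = (w - 2)*(w^2 - 16) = (w - 2)*(w + 4)*(w - 4)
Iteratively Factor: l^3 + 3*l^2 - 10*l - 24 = (l + 4)*(l^2 - l - 6) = (l - 3)*(l + 4)*(l + 2)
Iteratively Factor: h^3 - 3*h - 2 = (h + 1)*(h^2 - h - 2) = (h - 2)*(h + 1)*(h + 1)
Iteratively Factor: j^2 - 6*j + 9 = (j - 3)*(j - 3)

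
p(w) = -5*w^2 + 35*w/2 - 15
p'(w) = 35/2 - 10*w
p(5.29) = -62.35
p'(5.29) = -35.40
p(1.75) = 0.31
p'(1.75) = 0.00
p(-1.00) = -37.50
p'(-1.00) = 27.50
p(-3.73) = -149.84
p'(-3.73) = 54.80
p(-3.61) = -143.34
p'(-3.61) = 53.60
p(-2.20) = -77.70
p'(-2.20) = 39.50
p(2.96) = -7.01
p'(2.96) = -12.10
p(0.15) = -12.49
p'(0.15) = 16.00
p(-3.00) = -112.50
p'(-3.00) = 47.50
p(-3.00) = -112.50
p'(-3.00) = 47.50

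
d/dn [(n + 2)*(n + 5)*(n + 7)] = 3*n^2 + 28*n + 59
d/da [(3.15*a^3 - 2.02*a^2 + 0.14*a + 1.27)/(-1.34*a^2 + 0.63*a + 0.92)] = (-4.221*a^4 + 3.969*a^3 + 7.609*a^2 - 0.3132*a - 0.6713)/(1.7956*a^4 - 1.6884*a^3 - 2.0687*a^2 + 1.1592*a + 0.8464)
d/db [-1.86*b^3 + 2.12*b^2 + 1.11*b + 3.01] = -5.58*b^2 + 4.24*b + 1.11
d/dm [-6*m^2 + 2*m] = 2 - 12*m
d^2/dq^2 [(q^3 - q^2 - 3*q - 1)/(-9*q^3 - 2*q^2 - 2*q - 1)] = 6*(33*q^6 + 261*q^5 + 216*q^4 + 11*q^3 - 36*q^2 - 12*q - 1)/(729*q^9 + 486*q^8 + 594*q^7 + 467*q^6 + 240*q^5 + 144*q^4 + 59*q^3 + 18*q^2 + 6*q + 1)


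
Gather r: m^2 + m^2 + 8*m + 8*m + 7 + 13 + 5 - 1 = 2*m^2 + 16*m + 24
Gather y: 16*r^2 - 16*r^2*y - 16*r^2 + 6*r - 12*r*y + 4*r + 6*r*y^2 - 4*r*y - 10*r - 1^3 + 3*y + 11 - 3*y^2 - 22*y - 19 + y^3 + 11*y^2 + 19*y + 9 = y^3 + y^2*(6*r + 8) + y*(-16*r^2 - 16*r)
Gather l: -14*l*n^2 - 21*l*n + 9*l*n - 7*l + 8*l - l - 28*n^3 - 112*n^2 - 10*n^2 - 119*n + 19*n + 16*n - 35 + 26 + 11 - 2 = l*(-14*n^2 - 12*n) - 28*n^3 - 122*n^2 - 84*n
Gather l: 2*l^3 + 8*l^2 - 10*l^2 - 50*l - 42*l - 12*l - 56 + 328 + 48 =2*l^3 - 2*l^2 - 104*l + 320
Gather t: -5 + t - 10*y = t - 10*y - 5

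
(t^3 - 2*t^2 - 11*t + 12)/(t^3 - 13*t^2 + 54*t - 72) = (t^2 + 2*t - 3)/(t^2 - 9*t + 18)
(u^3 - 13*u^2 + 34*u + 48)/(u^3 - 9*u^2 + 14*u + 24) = (u - 8)/(u - 4)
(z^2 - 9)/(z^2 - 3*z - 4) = (9 - z^2)/(-z^2 + 3*z + 4)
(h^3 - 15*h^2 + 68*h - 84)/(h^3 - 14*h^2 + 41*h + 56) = (h^2 - 8*h + 12)/(h^2 - 7*h - 8)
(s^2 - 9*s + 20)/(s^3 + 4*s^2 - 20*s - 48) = (s - 5)/(s^2 + 8*s + 12)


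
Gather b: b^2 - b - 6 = b^2 - b - 6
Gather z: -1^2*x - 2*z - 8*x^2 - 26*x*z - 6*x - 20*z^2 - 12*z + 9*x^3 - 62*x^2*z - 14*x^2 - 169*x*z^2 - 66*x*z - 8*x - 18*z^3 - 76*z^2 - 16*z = 9*x^3 - 22*x^2 - 15*x - 18*z^3 + z^2*(-169*x - 96) + z*(-62*x^2 - 92*x - 30)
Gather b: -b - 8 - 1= -b - 9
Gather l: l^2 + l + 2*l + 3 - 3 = l^2 + 3*l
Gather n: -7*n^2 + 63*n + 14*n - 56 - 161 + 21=-7*n^2 + 77*n - 196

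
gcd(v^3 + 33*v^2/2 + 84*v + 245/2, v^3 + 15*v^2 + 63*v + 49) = v^2 + 14*v + 49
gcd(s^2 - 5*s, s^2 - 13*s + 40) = s - 5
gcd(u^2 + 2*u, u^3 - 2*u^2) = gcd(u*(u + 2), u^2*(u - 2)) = u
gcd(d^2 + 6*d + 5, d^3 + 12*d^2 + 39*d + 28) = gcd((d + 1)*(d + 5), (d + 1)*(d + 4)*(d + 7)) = d + 1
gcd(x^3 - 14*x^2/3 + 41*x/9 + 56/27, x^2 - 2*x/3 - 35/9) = x - 7/3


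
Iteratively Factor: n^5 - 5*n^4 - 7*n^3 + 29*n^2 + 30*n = (n + 2)*(n^4 - 7*n^3 + 7*n^2 + 15*n) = (n + 1)*(n + 2)*(n^3 - 8*n^2 + 15*n) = (n - 5)*(n + 1)*(n + 2)*(n^2 - 3*n) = n*(n - 5)*(n + 1)*(n + 2)*(n - 3)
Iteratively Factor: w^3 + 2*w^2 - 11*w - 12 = (w - 3)*(w^2 + 5*w + 4) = (w - 3)*(w + 4)*(w + 1)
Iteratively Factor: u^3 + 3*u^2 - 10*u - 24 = (u + 4)*(u^2 - u - 6) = (u + 2)*(u + 4)*(u - 3)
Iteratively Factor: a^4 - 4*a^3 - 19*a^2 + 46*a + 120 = (a + 3)*(a^3 - 7*a^2 + 2*a + 40) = (a + 2)*(a + 3)*(a^2 - 9*a + 20) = (a - 4)*(a + 2)*(a + 3)*(a - 5)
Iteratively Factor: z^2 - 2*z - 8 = (z - 4)*(z + 2)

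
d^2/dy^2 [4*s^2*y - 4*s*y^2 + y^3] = -8*s + 6*y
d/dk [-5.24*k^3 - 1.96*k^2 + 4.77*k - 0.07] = -15.72*k^2 - 3.92*k + 4.77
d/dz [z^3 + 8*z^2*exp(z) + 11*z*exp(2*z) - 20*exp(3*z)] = 8*z^2*exp(z) + 3*z^2 + 22*z*exp(2*z) + 16*z*exp(z) - 60*exp(3*z) + 11*exp(2*z)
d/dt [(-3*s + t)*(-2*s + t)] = -5*s + 2*t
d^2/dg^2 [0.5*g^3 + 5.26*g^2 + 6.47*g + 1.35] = 3.0*g + 10.52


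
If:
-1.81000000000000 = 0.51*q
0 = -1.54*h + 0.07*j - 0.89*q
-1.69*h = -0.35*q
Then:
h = -0.74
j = -61.29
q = -3.55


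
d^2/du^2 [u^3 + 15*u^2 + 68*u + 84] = 6*u + 30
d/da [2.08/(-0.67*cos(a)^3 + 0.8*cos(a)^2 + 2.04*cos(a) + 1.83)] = (-4.1808*cos(a)^2 + 3.328*cos(a) + 4.2432)*sin(a)/(-0.67*cos(a)^3 + 0.8*cos(a)^2 + 2.04*cos(a) + 1.83)^2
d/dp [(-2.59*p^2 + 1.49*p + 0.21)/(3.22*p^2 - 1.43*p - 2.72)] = (-1.0941*p^2 + 12.7372*p - 3.7525)/(10.3684*p^4 - 9.2092*p^3 - 15.4719*p^2 + 7.7792*p + 7.3984)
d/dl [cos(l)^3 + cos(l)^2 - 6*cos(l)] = (-3*cos(l)^2 - 2*cos(l) + 6)*sin(l)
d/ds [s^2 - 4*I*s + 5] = 2*s - 4*I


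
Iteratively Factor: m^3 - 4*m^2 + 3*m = (m - 3)*(m^2 - m) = (m - 3)*(m - 1)*(m)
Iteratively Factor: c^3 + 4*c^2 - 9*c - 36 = (c + 3)*(c^2 + c - 12) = (c - 3)*(c + 3)*(c + 4)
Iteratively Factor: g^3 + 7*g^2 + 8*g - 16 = (g + 4)*(g^2 + 3*g - 4) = (g + 4)^2*(g - 1)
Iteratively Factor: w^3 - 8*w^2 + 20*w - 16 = (w - 2)*(w^2 - 6*w + 8) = (w - 4)*(w - 2)*(w - 2)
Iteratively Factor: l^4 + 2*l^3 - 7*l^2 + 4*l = (l - 1)*(l^3 + 3*l^2 - 4*l) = (l - 1)^2*(l^2 + 4*l) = l*(l - 1)^2*(l + 4)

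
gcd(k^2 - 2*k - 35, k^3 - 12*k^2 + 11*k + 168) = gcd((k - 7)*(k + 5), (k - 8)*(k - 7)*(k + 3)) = k - 7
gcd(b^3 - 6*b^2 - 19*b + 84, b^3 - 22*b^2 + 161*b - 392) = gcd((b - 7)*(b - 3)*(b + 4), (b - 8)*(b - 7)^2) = b - 7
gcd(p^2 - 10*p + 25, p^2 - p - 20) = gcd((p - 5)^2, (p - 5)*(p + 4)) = p - 5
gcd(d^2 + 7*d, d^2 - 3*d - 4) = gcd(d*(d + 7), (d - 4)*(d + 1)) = 1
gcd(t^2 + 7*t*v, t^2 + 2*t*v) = t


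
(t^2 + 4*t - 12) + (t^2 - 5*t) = 2*t^2 - t - 12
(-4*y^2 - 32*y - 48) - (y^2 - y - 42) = -5*y^2 - 31*y - 6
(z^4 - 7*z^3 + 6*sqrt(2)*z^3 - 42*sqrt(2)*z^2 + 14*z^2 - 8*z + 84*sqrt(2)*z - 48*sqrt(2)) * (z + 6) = z^5 - z^4 + 6*sqrt(2)*z^4 - 28*z^3 - 6*sqrt(2)*z^3 - 168*sqrt(2)*z^2 + 76*z^2 - 48*z + 456*sqrt(2)*z - 288*sqrt(2)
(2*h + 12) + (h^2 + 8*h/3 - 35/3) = h^2 + 14*h/3 + 1/3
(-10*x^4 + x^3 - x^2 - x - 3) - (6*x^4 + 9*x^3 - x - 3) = -16*x^4 - 8*x^3 - x^2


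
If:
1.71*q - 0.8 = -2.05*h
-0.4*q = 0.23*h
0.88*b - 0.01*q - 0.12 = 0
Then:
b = 0.13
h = 0.75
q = -0.43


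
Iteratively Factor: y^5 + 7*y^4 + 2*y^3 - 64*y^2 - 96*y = (y + 4)*(y^4 + 3*y^3 - 10*y^2 - 24*y) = (y + 2)*(y + 4)*(y^3 + y^2 - 12*y) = (y - 3)*(y + 2)*(y + 4)*(y^2 + 4*y) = y*(y - 3)*(y + 2)*(y + 4)*(y + 4)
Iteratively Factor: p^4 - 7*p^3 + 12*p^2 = (p)*(p^3 - 7*p^2 + 12*p) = p*(p - 4)*(p^2 - 3*p) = p*(p - 4)*(p - 3)*(p)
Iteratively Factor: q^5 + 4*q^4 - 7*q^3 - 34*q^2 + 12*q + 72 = (q - 2)*(q^4 + 6*q^3 + 5*q^2 - 24*q - 36) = (q - 2)*(q + 3)*(q^3 + 3*q^2 - 4*q - 12) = (q - 2)*(q + 2)*(q + 3)*(q^2 + q - 6) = (q - 2)^2*(q + 2)*(q + 3)*(q + 3)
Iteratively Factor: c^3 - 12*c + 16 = (c + 4)*(c^2 - 4*c + 4) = (c - 2)*(c + 4)*(c - 2)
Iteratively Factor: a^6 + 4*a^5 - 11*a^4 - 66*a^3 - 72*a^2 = (a - 4)*(a^5 + 8*a^4 + 21*a^3 + 18*a^2) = (a - 4)*(a + 2)*(a^4 + 6*a^3 + 9*a^2) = (a - 4)*(a + 2)*(a + 3)*(a^3 + 3*a^2) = a*(a - 4)*(a + 2)*(a + 3)*(a^2 + 3*a) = a^2*(a - 4)*(a + 2)*(a + 3)*(a + 3)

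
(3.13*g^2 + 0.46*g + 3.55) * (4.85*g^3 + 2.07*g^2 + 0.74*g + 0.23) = 15.1805*g^5 + 8.7101*g^4 + 20.4859*g^3 + 8.4088*g^2 + 2.7328*g + 0.8165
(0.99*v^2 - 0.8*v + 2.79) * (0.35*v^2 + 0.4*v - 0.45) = 0.3465*v^4 + 0.116*v^3 + 0.211*v^2 + 1.476*v - 1.2555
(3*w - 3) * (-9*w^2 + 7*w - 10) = -27*w^3 + 48*w^2 - 51*w + 30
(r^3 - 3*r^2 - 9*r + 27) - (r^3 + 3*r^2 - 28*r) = -6*r^2 + 19*r + 27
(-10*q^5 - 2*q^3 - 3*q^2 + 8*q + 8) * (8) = -80*q^5 - 16*q^3 - 24*q^2 + 64*q + 64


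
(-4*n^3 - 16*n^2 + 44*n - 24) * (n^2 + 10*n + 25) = -4*n^5 - 56*n^4 - 216*n^3 + 16*n^2 + 860*n - 600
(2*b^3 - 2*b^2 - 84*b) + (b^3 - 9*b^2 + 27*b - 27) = 3*b^3 - 11*b^2 - 57*b - 27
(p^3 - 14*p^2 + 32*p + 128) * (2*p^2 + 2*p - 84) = 2*p^5 - 26*p^4 - 48*p^3 + 1496*p^2 - 2432*p - 10752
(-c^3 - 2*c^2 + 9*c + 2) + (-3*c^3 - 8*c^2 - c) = -4*c^3 - 10*c^2 + 8*c + 2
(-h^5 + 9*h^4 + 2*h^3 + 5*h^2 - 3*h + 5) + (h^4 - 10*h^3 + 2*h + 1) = -h^5 + 10*h^4 - 8*h^3 + 5*h^2 - h + 6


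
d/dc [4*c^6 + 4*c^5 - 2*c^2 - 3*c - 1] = 24*c^5 + 20*c^4 - 4*c - 3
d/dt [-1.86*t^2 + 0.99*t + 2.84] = 0.99 - 3.72*t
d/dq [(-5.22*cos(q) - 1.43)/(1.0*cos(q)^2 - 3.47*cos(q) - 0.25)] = (-5.22*cos(q)^2 - 2.86*cos(q) + 3.6571)*sin(q)/(1.0*cos(q)^4 - 6.94*cos(q)^3 + 11.5409*cos(q)^2 + 1.735*cos(q) + 0.0625)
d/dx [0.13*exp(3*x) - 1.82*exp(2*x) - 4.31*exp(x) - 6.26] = (0.39*exp(2*x) - 3.64*exp(x) - 4.31)*exp(x)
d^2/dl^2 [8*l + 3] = 0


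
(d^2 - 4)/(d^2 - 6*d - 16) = (d - 2)/(d - 8)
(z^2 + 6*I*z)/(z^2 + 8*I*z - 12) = z/(z + 2*I)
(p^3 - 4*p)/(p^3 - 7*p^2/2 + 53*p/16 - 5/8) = 16*p*(p + 2)/(16*p^2 - 24*p + 5)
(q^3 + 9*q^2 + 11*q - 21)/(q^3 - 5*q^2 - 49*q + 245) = (q^2 + 2*q - 3)/(q^2 - 12*q + 35)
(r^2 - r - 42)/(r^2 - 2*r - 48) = (r - 7)/(r - 8)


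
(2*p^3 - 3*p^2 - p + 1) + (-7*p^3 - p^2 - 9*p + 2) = -5*p^3 - 4*p^2 - 10*p + 3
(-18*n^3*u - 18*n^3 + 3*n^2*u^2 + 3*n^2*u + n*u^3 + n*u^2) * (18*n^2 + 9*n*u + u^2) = -324*n^5*u - 324*n^5 - 108*n^4*u^2 - 108*n^4*u + 27*n^3*u^3 + 27*n^3*u^2 + 12*n^2*u^4 + 12*n^2*u^3 + n*u^5 + n*u^4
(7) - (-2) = 9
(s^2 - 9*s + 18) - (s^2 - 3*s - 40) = 58 - 6*s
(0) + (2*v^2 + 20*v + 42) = 2*v^2 + 20*v + 42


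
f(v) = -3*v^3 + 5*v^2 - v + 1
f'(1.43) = -5.10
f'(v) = -9*v^2 + 10*v - 1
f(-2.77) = 105.90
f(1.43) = 1.02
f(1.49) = 0.69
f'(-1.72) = -44.83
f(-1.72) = 32.78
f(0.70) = 1.72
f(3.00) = -38.00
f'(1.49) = -6.08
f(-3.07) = 138.00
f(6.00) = -473.00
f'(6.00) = -265.00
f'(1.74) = -10.85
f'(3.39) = -70.53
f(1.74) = -1.41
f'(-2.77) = -97.76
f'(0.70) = 1.59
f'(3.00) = -52.00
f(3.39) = -61.80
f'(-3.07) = -116.52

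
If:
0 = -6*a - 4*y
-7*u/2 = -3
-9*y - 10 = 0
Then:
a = 20/27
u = 6/7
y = -10/9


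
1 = 1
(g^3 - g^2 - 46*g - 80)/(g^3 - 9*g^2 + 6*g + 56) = (g^2 - 3*g - 40)/(g^2 - 11*g + 28)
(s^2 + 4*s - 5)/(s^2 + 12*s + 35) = (s - 1)/(s + 7)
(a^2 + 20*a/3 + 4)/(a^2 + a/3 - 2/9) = 3*(a + 6)/(3*a - 1)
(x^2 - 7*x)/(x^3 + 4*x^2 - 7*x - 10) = x*(x - 7)/(x^3 + 4*x^2 - 7*x - 10)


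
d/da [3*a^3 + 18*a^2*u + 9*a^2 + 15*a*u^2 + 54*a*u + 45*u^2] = 9*a^2 + 36*a*u + 18*a + 15*u^2 + 54*u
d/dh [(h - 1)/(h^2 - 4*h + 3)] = -1/(h^2 - 6*h + 9)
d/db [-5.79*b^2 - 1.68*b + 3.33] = -11.58*b - 1.68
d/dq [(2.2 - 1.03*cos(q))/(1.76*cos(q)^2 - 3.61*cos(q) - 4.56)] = (-1.8128*cos(q)^2 + 7.744*cos(q) - 12.6388)*sin(q)/(3.0976*cos(q)^4 - 12.7072*cos(q)^3 - 3.0191*cos(q)^2 + 32.9232*cos(q) + 20.7936)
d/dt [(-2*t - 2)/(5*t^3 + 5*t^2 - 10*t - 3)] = 2*(10*t^3 + 20*t^2 + 10*t - 7)/(25*t^6 + 50*t^5 - 75*t^4 - 130*t^3 + 70*t^2 + 60*t + 9)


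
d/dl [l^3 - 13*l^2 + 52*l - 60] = 3*l^2 - 26*l + 52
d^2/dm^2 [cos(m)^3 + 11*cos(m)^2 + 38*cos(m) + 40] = -155*cos(m)/4 - 22*cos(2*m) - 9*cos(3*m)/4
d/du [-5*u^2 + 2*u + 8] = 2 - 10*u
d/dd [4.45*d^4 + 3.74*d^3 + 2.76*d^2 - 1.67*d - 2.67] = 17.8*d^3 + 11.22*d^2 + 5.52*d - 1.67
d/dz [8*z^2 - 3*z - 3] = 16*z - 3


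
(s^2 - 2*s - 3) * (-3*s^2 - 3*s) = -3*s^4 + 3*s^3 + 15*s^2 + 9*s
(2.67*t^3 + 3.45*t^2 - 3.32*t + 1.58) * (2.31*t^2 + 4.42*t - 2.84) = 6.1677*t^5 + 19.7709*t^4 - 0.00299999999999923*t^3 - 20.8226*t^2 + 16.4124*t - 4.4872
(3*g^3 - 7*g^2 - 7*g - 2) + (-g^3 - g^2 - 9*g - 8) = 2*g^3 - 8*g^2 - 16*g - 10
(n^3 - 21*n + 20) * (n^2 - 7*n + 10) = n^5 - 7*n^4 - 11*n^3 + 167*n^2 - 350*n + 200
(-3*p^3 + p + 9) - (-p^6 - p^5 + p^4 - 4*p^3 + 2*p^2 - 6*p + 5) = p^6 + p^5 - p^4 + p^3 - 2*p^2 + 7*p + 4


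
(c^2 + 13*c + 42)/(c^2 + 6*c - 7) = (c + 6)/(c - 1)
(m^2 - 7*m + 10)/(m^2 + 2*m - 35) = (m - 2)/(m + 7)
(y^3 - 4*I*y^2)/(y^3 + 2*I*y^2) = (y - 4*I)/(y + 2*I)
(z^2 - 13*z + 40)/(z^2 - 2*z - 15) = (z - 8)/(z + 3)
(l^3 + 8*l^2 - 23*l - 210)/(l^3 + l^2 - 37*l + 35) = (l + 6)/(l - 1)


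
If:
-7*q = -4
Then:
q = 4/7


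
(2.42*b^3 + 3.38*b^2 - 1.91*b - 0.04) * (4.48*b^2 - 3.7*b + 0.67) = 10.8416*b^5 + 6.1884*b^4 - 19.4414*b^3 + 9.1524*b^2 - 1.1317*b - 0.0268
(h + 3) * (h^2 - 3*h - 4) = h^3 - 13*h - 12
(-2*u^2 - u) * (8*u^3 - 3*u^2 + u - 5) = -16*u^5 - 2*u^4 + u^3 + 9*u^2 + 5*u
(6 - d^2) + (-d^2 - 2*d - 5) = -2*d^2 - 2*d + 1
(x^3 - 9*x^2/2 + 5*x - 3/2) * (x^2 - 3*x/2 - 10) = x^5 - 6*x^4 + 7*x^3/4 + 36*x^2 - 191*x/4 + 15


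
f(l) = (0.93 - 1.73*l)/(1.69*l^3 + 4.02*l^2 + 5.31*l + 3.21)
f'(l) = (0.93 - 1.73*l)*(-5.07*l^2 - 8.04*l - 5.31)/(1.69*l^3 + 4.02*l^2 + 5.31*l + 3.21)^2 - 1.73/(1.69*l^3 + 4.02*l^2 + 5.31*l + 3.21) = (5.8474*l^3 + 2.2395*l^2 - 7.4772*l - 10.4916)/(2.8561*l^6 + 13.5876*l^5 + 34.1082*l^4 + 53.5422*l^3 + 54.0045*l^2 + 34.0902*l + 10.3041)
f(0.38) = 0.05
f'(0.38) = -0.36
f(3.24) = -0.04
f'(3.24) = 0.01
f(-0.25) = 0.65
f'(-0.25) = -1.93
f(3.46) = -0.04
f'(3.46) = 0.01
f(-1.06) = 32.34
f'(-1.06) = -960.46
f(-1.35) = -4.13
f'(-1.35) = -17.15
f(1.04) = -0.06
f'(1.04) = -0.04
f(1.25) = -0.06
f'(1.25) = -0.01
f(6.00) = -0.02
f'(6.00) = 0.00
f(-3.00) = -0.28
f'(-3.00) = -0.26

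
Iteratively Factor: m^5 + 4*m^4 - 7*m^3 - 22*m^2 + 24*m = (m - 1)*(m^4 + 5*m^3 - 2*m^2 - 24*m) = (m - 1)*(m + 3)*(m^3 + 2*m^2 - 8*m) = (m - 2)*(m - 1)*(m + 3)*(m^2 + 4*m) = m*(m - 2)*(m - 1)*(m + 3)*(m + 4)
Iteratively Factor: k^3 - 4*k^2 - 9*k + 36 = (k - 3)*(k^2 - k - 12) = (k - 3)*(k + 3)*(k - 4)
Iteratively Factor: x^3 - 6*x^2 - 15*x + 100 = (x + 4)*(x^2 - 10*x + 25) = (x - 5)*(x + 4)*(x - 5)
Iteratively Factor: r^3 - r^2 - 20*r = (r + 4)*(r^2 - 5*r) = (r - 5)*(r + 4)*(r)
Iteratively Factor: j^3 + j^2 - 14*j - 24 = (j + 2)*(j^2 - j - 12) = (j - 4)*(j + 2)*(j + 3)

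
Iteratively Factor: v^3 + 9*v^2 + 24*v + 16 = (v + 1)*(v^2 + 8*v + 16) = (v + 1)*(v + 4)*(v + 4)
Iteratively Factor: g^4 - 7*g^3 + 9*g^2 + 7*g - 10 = (g - 5)*(g^3 - 2*g^2 - g + 2) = (g - 5)*(g - 1)*(g^2 - g - 2) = (g - 5)*(g - 1)*(g + 1)*(g - 2)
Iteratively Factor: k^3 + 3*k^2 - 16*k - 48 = (k + 3)*(k^2 - 16) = (k - 4)*(k + 3)*(k + 4)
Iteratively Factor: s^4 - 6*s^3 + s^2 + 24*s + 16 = (s + 1)*(s^3 - 7*s^2 + 8*s + 16) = (s - 4)*(s + 1)*(s^2 - 3*s - 4) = (s - 4)*(s + 1)^2*(s - 4)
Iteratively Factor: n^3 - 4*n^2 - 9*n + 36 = (n - 3)*(n^2 - n - 12) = (n - 4)*(n - 3)*(n + 3)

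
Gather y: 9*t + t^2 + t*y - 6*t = t^2 + t*y + 3*t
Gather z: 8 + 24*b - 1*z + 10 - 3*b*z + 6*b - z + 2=30*b + z*(-3*b - 2) + 20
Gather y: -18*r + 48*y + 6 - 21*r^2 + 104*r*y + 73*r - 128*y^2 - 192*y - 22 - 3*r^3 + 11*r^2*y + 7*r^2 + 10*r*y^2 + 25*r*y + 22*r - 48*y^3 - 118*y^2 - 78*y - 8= -3*r^3 - 14*r^2 + 77*r - 48*y^3 + y^2*(10*r - 246) + y*(11*r^2 + 129*r - 222) - 24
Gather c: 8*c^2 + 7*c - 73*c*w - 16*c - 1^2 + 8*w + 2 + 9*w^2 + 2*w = 8*c^2 + c*(-73*w - 9) + 9*w^2 + 10*w + 1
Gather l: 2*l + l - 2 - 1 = 3*l - 3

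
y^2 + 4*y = y*(y + 4)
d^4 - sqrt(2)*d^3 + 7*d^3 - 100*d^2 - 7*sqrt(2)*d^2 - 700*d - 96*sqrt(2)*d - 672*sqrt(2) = (d + 7)*(d - 8*sqrt(2))*(d + sqrt(2))*(d + 6*sqrt(2))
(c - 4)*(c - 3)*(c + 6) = c^3 - c^2 - 30*c + 72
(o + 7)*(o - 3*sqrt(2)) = o^2 - 3*sqrt(2)*o + 7*o - 21*sqrt(2)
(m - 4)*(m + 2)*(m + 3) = m^3 + m^2 - 14*m - 24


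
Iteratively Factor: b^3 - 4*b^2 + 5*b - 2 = (b - 2)*(b^2 - 2*b + 1) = (b - 2)*(b - 1)*(b - 1)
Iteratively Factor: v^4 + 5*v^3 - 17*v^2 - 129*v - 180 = (v - 5)*(v^3 + 10*v^2 + 33*v + 36) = (v - 5)*(v + 3)*(v^2 + 7*v + 12) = (v - 5)*(v + 3)*(v + 4)*(v + 3)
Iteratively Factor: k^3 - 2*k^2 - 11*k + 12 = (k - 4)*(k^2 + 2*k - 3) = (k - 4)*(k + 3)*(k - 1)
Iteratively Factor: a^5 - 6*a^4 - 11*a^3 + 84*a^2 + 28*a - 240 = (a - 4)*(a^4 - 2*a^3 - 19*a^2 + 8*a + 60) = (a - 4)*(a + 2)*(a^3 - 4*a^2 - 11*a + 30) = (a - 4)*(a - 2)*(a + 2)*(a^2 - 2*a - 15) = (a - 5)*(a - 4)*(a - 2)*(a + 2)*(a + 3)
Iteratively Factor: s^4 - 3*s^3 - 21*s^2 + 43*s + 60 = (s - 3)*(s^3 - 21*s - 20) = (s - 3)*(s + 4)*(s^2 - 4*s - 5) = (s - 3)*(s + 1)*(s + 4)*(s - 5)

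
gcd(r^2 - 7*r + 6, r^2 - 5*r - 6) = r - 6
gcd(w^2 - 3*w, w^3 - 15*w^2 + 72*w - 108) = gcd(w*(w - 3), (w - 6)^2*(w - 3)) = w - 3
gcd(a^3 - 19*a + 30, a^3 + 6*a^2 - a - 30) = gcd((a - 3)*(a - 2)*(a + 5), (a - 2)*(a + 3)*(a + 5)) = a^2 + 3*a - 10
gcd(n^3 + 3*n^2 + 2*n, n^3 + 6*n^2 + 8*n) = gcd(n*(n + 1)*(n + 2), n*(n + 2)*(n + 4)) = n^2 + 2*n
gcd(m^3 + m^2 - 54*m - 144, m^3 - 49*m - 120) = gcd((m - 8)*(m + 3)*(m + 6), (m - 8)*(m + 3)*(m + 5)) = m^2 - 5*m - 24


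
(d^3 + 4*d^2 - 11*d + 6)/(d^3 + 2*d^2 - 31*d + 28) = (d^2 + 5*d - 6)/(d^2 + 3*d - 28)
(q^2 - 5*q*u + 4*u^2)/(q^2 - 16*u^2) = (q - u)/(q + 4*u)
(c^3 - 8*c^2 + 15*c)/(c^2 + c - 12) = c*(c - 5)/(c + 4)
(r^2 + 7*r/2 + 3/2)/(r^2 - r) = (2*r^2 + 7*r + 3)/(2*r*(r - 1))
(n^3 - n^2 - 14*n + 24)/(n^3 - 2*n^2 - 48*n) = (-n^3 + n^2 + 14*n - 24)/(n*(-n^2 + 2*n + 48))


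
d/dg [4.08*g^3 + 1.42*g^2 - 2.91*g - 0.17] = 12.24*g^2 + 2.84*g - 2.91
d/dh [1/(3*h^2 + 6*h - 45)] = 2*(-h - 1)/(3*(h^2 + 2*h - 15)^2)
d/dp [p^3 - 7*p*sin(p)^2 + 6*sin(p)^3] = 3*p^2 - 7*p*sin(2*p) + 18*sin(p)^2*cos(p) - 7*sin(p)^2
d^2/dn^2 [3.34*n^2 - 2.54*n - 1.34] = 6.68000000000000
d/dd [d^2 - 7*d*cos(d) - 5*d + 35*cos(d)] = 7*d*sin(d) + 2*d - 35*sin(d) - 7*cos(d) - 5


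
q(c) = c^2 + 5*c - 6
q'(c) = 2*c + 5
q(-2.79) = -12.17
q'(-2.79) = -0.58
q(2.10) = 8.91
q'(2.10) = 9.20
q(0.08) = -5.59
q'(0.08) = 5.16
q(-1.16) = -10.45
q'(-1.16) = 2.68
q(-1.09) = -10.26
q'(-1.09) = 2.82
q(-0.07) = -6.35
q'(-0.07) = 4.86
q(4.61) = 38.30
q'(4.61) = 14.22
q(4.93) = 42.95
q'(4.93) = 14.86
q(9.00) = 120.00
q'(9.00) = 23.00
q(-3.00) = -12.00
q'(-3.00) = -1.00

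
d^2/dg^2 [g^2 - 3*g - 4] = 2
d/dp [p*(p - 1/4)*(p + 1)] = 3*p^2 + 3*p/2 - 1/4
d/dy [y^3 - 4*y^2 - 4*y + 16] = 3*y^2 - 8*y - 4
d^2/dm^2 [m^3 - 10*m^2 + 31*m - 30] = 6*m - 20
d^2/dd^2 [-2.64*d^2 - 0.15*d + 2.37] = -5.28000000000000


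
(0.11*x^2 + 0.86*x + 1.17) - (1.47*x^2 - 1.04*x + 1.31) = -1.36*x^2 + 1.9*x - 0.14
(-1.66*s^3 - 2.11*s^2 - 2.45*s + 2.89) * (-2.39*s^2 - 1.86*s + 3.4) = 3.9674*s^5 + 8.1305*s^4 + 4.1361*s^3 - 9.5241*s^2 - 13.7054*s + 9.826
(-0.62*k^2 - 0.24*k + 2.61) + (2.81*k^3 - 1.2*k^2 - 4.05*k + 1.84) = 2.81*k^3 - 1.82*k^2 - 4.29*k + 4.45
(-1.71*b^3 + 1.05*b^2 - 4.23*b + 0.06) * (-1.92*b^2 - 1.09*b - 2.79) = 3.2832*b^5 - 0.1521*b^4 + 11.748*b^3 + 1.566*b^2 + 11.7363*b - 0.1674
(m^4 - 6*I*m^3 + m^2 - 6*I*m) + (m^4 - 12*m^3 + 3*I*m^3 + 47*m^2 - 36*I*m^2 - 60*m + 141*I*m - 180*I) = 2*m^4 - 12*m^3 - 3*I*m^3 + 48*m^2 - 36*I*m^2 - 60*m + 135*I*m - 180*I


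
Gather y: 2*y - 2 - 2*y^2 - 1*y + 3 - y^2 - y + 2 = 3 - 3*y^2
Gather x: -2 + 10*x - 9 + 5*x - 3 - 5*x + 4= 10*x - 10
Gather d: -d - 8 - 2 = -d - 10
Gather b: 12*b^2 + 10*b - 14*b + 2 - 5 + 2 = 12*b^2 - 4*b - 1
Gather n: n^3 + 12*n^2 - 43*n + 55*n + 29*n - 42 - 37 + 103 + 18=n^3 + 12*n^2 + 41*n + 42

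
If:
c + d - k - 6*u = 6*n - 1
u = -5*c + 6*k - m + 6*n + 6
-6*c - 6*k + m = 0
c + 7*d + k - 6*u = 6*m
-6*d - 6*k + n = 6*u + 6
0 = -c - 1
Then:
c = -1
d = -37415/11132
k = -71/11132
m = -33609/5566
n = -6981/2783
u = 5425/2783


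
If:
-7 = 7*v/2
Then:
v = -2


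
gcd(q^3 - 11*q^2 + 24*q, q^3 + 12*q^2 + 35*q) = q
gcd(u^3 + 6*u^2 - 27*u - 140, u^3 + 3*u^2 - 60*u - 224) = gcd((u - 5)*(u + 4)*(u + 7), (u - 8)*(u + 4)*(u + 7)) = u^2 + 11*u + 28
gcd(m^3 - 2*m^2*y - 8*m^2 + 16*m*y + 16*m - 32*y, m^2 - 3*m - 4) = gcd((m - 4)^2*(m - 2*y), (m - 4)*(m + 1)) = m - 4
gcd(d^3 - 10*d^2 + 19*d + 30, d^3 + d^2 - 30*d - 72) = d - 6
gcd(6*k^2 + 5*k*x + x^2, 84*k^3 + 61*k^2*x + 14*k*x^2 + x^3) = 3*k + x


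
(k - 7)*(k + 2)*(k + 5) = k^3 - 39*k - 70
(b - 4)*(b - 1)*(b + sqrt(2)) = b^3 - 5*b^2 + sqrt(2)*b^2 - 5*sqrt(2)*b + 4*b + 4*sqrt(2)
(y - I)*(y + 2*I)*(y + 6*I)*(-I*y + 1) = -I*y^4 + 8*y^3 + 11*I*y^2 + 8*y + 12*I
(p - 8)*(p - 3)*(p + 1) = p^3 - 10*p^2 + 13*p + 24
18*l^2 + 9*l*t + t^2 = (3*l + t)*(6*l + t)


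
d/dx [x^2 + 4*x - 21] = 2*x + 4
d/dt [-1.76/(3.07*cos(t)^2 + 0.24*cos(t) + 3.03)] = -(10.8064*cos(t) + 0.4224)*sin(t)/(3.07*cos(t)^2 + 0.24*cos(t) + 3.03)^2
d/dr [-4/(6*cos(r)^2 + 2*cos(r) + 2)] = -2*(6*cos(r) + 1)*sin(r)/(3*cos(r)^2 + cos(r) + 1)^2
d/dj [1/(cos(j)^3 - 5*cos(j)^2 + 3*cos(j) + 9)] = (3*cos(j) - 1)*sin(j)/((cos(j) - 3)^3*(cos(j) + 1)^2)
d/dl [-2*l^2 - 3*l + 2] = -4*l - 3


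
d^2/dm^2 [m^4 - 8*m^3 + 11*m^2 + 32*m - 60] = 12*m^2 - 48*m + 22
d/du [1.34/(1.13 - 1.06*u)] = 1.4204/(1.06*u - 1.13)^2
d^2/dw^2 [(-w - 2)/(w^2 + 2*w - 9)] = 2*(-4*(w + 1)^2*(w + 2) + (3*w + 4)*(w^2 + 2*w - 9))/(w^2 + 2*w - 9)^3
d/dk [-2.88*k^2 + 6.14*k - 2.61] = 6.14 - 5.76*k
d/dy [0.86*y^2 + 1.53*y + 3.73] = 1.72*y + 1.53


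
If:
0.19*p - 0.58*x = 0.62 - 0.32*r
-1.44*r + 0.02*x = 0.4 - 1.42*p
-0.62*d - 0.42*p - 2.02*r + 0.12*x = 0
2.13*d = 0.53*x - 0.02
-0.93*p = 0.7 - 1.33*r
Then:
No Solution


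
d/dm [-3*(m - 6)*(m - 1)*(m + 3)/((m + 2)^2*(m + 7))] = 3*(-15*m^3 - 64*m^2 + 61*m + 498)/(m^5 + 20*m^4 + 145*m^3 + 470*m^2 + 700*m + 392)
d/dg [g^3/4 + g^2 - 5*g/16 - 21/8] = 3*g^2/4 + 2*g - 5/16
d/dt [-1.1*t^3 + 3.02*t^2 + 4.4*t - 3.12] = -3.3*t^2 + 6.04*t + 4.4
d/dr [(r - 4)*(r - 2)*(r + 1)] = 3*r^2 - 10*r + 2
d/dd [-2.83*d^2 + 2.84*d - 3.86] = 2.84 - 5.66*d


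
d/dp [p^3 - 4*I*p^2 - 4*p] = 3*p^2 - 8*I*p - 4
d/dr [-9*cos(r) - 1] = 9*sin(r)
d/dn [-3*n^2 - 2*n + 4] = -6*n - 2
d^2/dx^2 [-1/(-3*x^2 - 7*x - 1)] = 2*(-9*x^2 - 21*x + (6*x + 7)^2 - 3)/(3*x^2 + 7*x + 1)^3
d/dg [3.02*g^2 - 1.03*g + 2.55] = 6.04*g - 1.03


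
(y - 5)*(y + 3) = y^2 - 2*y - 15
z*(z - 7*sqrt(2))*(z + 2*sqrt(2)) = z^3 - 5*sqrt(2)*z^2 - 28*z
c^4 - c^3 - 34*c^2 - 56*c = c*(c - 7)*(c + 2)*(c + 4)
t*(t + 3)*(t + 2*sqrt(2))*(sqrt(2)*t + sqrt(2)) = sqrt(2)*t^4 + 4*t^3 + 4*sqrt(2)*t^3 + 3*sqrt(2)*t^2 + 16*t^2 + 12*t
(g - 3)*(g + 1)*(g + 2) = g^3 - 7*g - 6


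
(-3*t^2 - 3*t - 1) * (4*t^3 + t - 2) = -12*t^5 - 12*t^4 - 7*t^3 + 3*t^2 + 5*t + 2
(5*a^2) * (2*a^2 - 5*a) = 10*a^4 - 25*a^3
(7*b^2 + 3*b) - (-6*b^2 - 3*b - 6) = 13*b^2 + 6*b + 6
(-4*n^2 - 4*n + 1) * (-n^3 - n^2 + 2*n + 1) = 4*n^5 + 8*n^4 - 5*n^3 - 13*n^2 - 2*n + 1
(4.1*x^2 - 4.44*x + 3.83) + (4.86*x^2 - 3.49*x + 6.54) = 8.96*x^2 - 7.93*x + 10.37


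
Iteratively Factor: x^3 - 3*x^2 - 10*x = (x - 5)*(x^2 + 2*x) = x*(x - 5)*(x + 2)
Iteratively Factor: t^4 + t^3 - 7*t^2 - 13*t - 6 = (t + 2)*(t^3 - t^2 - 5*t - 3) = (t + 1)*(t + 2)*(t^2 - 2*t - 3) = (t - 3)*(t + 1)*(t + 2)*(t + 1)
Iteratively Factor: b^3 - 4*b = (b - 2)*(b^2 + 2*b) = b*(b - 2)*(b + 2)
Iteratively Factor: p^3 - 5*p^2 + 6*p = (p - 2)*(p^2 - 3*p) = (p - 3)*(p - 2)*(p)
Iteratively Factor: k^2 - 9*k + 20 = (k - 5)*(k - 4)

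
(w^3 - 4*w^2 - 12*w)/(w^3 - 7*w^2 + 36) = w/(w - 3)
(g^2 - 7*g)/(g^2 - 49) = g/(g + 7)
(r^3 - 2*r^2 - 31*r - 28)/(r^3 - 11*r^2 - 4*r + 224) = (r + 1)/(r - 8)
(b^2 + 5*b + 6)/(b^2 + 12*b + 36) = (b^2 + 5*b + 6)/(b^2 + 12*b + 36)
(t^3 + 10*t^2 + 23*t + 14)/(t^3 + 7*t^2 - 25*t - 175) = (t^2 + 3*t + 2)/(t^2 - 25)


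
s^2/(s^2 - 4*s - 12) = s^2/(s^2 - 4*s - 12)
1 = 1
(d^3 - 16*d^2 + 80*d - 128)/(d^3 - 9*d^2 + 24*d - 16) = (d - 8)/(d - 1)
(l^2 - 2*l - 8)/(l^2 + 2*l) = (l - 4)/l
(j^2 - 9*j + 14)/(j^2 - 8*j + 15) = (j^2 - 9*j + 14)/(j^2 - 8*j + 15)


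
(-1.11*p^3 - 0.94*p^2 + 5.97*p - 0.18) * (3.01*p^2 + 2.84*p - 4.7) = -3.3411*p^5 - 5.9818*p^4 + 20.5171*p^3 + 20.831*p^2 - 28.5702*p + 0.846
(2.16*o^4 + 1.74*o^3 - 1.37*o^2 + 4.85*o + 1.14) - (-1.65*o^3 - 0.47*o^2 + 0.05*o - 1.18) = 2.16*o^4 + 3.39*o^3 - 0.9*o^2 + 4.8*o + 2.32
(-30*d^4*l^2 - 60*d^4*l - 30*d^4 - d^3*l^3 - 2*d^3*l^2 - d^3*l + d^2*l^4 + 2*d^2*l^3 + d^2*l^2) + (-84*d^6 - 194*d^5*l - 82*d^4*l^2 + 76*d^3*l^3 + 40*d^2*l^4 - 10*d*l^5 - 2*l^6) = -84*d^6 - 194*d^5*l - 112*d^4*l^2 - 60*d^4*l - 30*d^4 + 75*d^3*l^3 - 2*d^3*l^2 - d^3*l + 41*d^2*l^4 + 2*d^2*l^3 + d^2*l^2 - 10*d*l^5 - 2*l^6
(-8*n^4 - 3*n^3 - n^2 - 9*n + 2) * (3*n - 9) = -24*n^5 + 63*n^4 + 24*n^3 - 18*n^2 + 87*n - 18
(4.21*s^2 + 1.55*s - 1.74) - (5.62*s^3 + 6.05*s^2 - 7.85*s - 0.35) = -5.62*s^3 - 1.84*s^2 + 9.4*s - 1.39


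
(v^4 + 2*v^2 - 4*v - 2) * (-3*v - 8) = -3*v^5 - 8*v^4 - 6*v^3 - 4*v^2 + 38*v + 16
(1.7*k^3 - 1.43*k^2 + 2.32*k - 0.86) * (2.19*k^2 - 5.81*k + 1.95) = 3.723*k^5 - 13.0087*k^4 + 16.7041*k^3 - 18.1511*k^2 + 9.5206*k - 1.677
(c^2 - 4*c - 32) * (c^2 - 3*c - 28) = c^4 - 7*c^3 - 48*c^2 + 208*c + 896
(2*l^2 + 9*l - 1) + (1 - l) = 2*l^2 + 8*l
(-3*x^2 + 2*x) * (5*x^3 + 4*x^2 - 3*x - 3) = -15*x^5 - 2*x^4 + 17*x^3 + 3*x^2 - 6*x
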